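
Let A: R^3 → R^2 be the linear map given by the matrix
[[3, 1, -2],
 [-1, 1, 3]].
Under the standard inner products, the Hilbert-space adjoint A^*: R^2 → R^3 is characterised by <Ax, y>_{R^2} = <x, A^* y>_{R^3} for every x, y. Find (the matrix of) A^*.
A^* = A^T =
[[3, -1],
 [1, 1],
 [-2, 3]]

For real matrices with standard dot products, the defining identity <Ax, y> = <x, A^* y> gives (Ax)^T y = x^T (A^*) y, i.e. x^T A^T y = x^T (A^*) y. Since this holds for all x, y, we must have A^* = A^T. Therefore
A^* =
[[3, -1],
 [1, 1],
 [-2, 3]].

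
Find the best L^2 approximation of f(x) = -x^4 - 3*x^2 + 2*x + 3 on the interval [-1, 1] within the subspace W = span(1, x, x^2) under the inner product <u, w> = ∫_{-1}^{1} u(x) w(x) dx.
g(x) = -27*x^2/7 + 2*x + 108/35

The best approximation g ∈ W is the orthogonal projection of f onto W. Writing g = a_0 + a_1 x + a_2 x^2, the coefficients solve the normal equations G · a = b where
  G_{ij} = <φ_i, φ_j> and b_i = <f, φ_i>, with φ_0 = 1, φ_1 = x, φ_2 = x^2.
G =
  [2, 0, 2/3]
  [0, 2/3, 0]
  [2/3, 0, 2/5],
b = (18/5, 4/3, 18/35).
Solving gives a_0 = 108/35, a_1 = 2, a_2 = -27/7, so
  g(x) = -27*x^2/7 + 2*x + 108/35.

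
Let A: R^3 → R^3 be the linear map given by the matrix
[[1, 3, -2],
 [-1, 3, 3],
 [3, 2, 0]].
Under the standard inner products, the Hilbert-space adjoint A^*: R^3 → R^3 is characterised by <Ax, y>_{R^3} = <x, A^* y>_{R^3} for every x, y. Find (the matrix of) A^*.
A^* = A^T =
[[1, -1, 3],
 [3, 3, 2],
 [-2, 3, 0]]

For real matrices with standard dot products, the defining identity <Ax, y> = <x, A^* y> gives (Ax)^T y = x^T (A^*) y, i.e. x^T A^T y = x^T (A^*) y. Since this holds for all x, y, we must have A^* = A^T. Therefore
A^* =
[[1, -1, 3],
 [3, 3, 2],
 [-2, 3, 0]].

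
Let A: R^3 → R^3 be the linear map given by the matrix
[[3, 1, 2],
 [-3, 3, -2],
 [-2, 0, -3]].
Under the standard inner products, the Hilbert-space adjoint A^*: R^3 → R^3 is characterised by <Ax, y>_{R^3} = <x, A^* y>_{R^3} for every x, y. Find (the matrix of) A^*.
A^* = A^T =
[[3, -3, -2],
 [1, 3, 0],
 [2, -2, -3]]

For real matrices with standard dot products, the defining identity <Ax, y> = <x, A^* y> gives (Ax)^T y = x^T (A^*) y, i.e. x^T A^T y = x^T (A^*) y. Since this holds for all x, y, we must have A^* = A^T. Therefore
A^* =
[[3, -3, -2],
 [1, 3, 0],
 [2, -2, -3]].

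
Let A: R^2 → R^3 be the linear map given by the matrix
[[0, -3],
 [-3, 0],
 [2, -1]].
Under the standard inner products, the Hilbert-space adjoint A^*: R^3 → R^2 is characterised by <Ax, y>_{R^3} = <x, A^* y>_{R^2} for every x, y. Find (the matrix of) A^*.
A^* = A^T =
[[0, -3, 2],
 [-3, 0, -1]]

For real matrices with standard dot products, the defining identity <Ax, y> = <x, A^* y> gives (Ax)^T y = x^T (A^*) y, i.e. x^T A^T y = x^T (A^*) y. Since this holds for all x, y, we must have A^* = A^T. Therefore
A^* =
[[0, -3, 2],
 [-3, 0, -1]].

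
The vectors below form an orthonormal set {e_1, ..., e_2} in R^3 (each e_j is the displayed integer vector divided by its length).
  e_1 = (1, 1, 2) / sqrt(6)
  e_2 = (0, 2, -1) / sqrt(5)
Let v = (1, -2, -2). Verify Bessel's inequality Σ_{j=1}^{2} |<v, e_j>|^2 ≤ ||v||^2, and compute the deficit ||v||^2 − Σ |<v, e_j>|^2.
Σ |<v, e_j>|^2 = 149/30; ||v||^2 = 9; deficit = 121/30

Write each e_j = u_j / sqrt(<u_j, u_j>) where u_j is the displayed integer vector. Then <v, e_j> = <v, u_j> / sqrt(<u_j, u_j>), so |<v, e_j>|^2 = <v, u_j>^2 / <u_j, u_j>.
Coefficients: <v, e_1> = -5/sqrt(6), <v, e_2> = -2/sqrt(5).
Square and sum: Σ |<v, e_j>|^2 = 149/30.
Compute ||v||^2 = v·v = 9.
Deficit = 9 − 149/30 = 121/30 ≥ 0, confirming Bessel's inequality. (The deficit equals ||v − Σ <v,e_j> e_j||^2, the squared distance from v to span{e_j}.)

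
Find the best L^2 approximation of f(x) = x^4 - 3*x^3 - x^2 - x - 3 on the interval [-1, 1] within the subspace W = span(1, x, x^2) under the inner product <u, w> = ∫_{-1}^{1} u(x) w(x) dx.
g(x) = -x^2/7 - 14*x/5 - 108/35

The best approximation g ∈ W is the orthogonal projection of f onto W. Writing g = a_0 + a_1 x + a_2 x^2, the coefficients solve the normal equations G · a = b where
  G_{ij} = <φ_i, φ_j> and b_i = <f, φ_i>, with φ_0 = 1, φ_1 = x, φ_2 = x^2.
G =
  [2, 0, 2/3]
  [0, 2/3, 0]
  [2/3, 0, 2/5],
b = (-94/15, -28/15, -74/35).
Solving gives a_0 = -108/35, a_1 = -14/5, a_2 = -1/7, so
  g(x) = -x^2/7 - 14*x/5 - 108/35.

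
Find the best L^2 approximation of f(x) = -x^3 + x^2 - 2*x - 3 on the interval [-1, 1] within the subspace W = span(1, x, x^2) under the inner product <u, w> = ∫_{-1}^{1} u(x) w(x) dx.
g(x) = x^2 - 13*x/5 - 3

The best approximation g ∈ W is the orthogonal projection of f onto W. Writing g = a_0 + a_1 x + a_2 x^2, the coefficients solve the normal equations G · a = b where
  G_{ij} = <φ_i, φ_j> and b_i = <f, φ_i>, with φ_0 = 1, φ_1 = x, φ_2 = x^2.
G =
  [2, 0, 2/3]
  [0, 2/3, 0]
  [2/3, 0, 2/5],
b = (-16/3, -26/15, -8/5).
Solving gives a_0 = -3, a_1 = -13/5, a_2 = 1, so
  g(x) = x^2 - 13*x/5 - 3.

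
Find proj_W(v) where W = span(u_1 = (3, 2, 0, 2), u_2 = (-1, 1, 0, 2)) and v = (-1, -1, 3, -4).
proj_W(v) = (-65/93, -205/93, 0, -302/93)

Set up U = [u_1 | ... | u_2] ∈ R^(4×2). The projector onto W = col(U) is P = U (U^T U)^(-1) U^T.
Compute U^T U =
  [17, 3]
  [3, 6],
and U^T v = (-13, -8).
Solve U^T U · c = U^T v for the coefficients: c = (-18/31, -97/93). The projection is proj_W(v) = U c.
Check: (v - proj_W(v)) · u_1 = 0  (should be 0).
Check: (v - proj_W(v)) · u_2 = 0  (should be 0).
Result: proj_W(v) = (-65/93, -205/93, 0, -302/93).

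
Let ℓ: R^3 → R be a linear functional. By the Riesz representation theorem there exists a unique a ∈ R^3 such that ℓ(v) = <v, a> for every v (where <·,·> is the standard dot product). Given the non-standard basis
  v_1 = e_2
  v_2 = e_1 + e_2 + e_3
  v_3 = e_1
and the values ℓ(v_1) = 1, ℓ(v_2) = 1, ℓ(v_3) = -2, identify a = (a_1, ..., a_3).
a = (-2, 1, 2)

Write a = (a_1, ..., a_3) in the standard basis. For each basis vector v_i, ℓ(v_i) = <v_i, a> is a linear equation in the a_j's. Collect the n equations into a matrix system V a = ℓ, where row i of V is v_i (expressed in the standard basis). Since V is invertible (lower-triangular with 1s on the diagonal, up to permutation), solve by back-substitution:
  V =
[[0, 1, 0],
 [1, 1, 1],
 [1, 0, 0]]
  V a = (1, 1, -2)
Solving gives a = (-2, 1, 2).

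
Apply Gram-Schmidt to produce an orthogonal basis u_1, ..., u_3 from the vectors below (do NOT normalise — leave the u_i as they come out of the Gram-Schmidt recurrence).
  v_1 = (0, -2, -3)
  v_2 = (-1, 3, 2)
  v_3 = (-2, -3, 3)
Orthogonal basis:
  u_1 = (0, -2, -3)
  u_2 = (-1, 15/13, -10/13)
  u_3 = (-125/38, -75/38, 25/19)

Apply the Gram-Schmidt recurrence
  u_1 = v_1
  u_i = v_i − Σ_{j<i} ((v_i · u_j) / (u_j · u_j)) · u_j.

Step by step this gives:
  u_1 = (0, -2, -3)
  u_2 = (-1, 15/13, -10/13)
  u_3 = (-125/38, -75/38, 25/19)

Orthogonality check:
  u_2 · u_1 = 0 (should be 0)
  u_3 · u_1 = 0 (should be 0)
  u_3 · u_2 = 0 (should be 0)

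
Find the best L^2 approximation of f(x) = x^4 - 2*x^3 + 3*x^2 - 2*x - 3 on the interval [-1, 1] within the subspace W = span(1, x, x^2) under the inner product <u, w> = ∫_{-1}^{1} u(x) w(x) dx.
g(x) = 27*x^2/7 - 16*x/5 - 108/35

The best approximation g ∈ W is the orthogonal projection of f onto W. Writing g = a_0 + a_1 x + a_2 x^2, the coefficients solve the normal equations G · a = b where
  G_{ij} = <φ_i, φ_j> and b_i = <f, φ_i>, with φ_0 = 1, φ_1 = x, φ_2 = x^2.
G =
  [2, 0, 2/3]
  [0, 2/3, 0]
  [2/3, 0, 2/5],
b = (-18/5, -32/15, -18/35).
Solving gives a_0 = -108/35, a_1 = -16/5, a_2 = 27/7, so
  g(x) = 27*x^2/7 - 16*x/5 - 108/35.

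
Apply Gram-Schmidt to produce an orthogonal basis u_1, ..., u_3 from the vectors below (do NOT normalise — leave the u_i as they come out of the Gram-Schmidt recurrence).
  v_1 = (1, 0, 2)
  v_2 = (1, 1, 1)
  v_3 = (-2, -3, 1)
Orthogonal basis:
  u_1 = (1, 0, 2)
  u_2 = (2/5, 1, -1/5)
  u_3 = (-2/3, 1/3, 1/3)

Apply the Gram-Schmidt recurrence
  u_1 = v_1
  u_i = v_i − Σ_{j<i} ((v_i · u_j) / (u_j · u_j)) · u_j.

Step by step this gives:
  u_1 = (1, 0, 2)
  u_2 = (2/5, 1, -1/5)
  u_3 = (-2/3, 1/3, 1/3)

Orthogonality check:
  u_2 · u_1 = 0 (should be 0)
  u_3 · u_1 = 0 (should be 0)
  u_3 · u_2 = 0 (should be 0)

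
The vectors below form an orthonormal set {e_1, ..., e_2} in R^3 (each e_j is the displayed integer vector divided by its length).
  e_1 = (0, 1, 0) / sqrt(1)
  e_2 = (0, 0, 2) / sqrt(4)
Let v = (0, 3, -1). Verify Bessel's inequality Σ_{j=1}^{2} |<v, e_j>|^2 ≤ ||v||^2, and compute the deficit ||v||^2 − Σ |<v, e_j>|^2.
Σ |<v, e_j>|^2 = 10; ||v||^2 = 10; deficit = 0

Write each e_j = u_j / sqrt(<u_j, u_j>) where u_j is the displayed integer vector. Then <v, e_j> = <v, u_j> / sqrt(<u_j, u_j>), so |<v, e_j>|^2 = <v, u_j>^2 / <u_j, u_j>.
Coefficients: <v, e_1> = 3/sqrt(1), <v, e_2> = -2/sqrt(4).
Square and sum: Σ |<v, e_j>|^2 = 10.
Compute ||v||^2 = v·v = 10.
Deficit = 10 − 10 = 0 ≥ 0, confirming Bessel's inequality. (The deficit equals ||v − Σ <v,e_j> e_j||^2, the squared distance from v to span{e_j}.)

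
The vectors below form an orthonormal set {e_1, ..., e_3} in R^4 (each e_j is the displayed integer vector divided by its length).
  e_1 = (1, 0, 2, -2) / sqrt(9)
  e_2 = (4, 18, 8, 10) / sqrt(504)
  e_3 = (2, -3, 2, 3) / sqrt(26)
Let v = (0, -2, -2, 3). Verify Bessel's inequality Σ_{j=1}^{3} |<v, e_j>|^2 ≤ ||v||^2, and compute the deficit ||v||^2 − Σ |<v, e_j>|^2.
Σ |<v, e_j>|^2 = 1522/91; ||v||^2 = 17; deficit = 25/91

Write each e_j = u_j / sqrt(<u_j, u_j>) where u_j is the displayed integer vector. Then <v, e_j> = <v, u_j> / sqrt(<u_j, u_j>), so |<v, e_j>|^2 = <v, u_j>^2 / <u_j, u_j>.
Coefficients: <v, e_1> = -10/sqrt(9), <v, e_2> = -22/sqrt(504), <v, e_3> = 11/sqrt(26).
Square and sum: Σ |<v, e_j>|^2 = 1522/91.
Compute ||v||^2 = v·v = 17.
Deficit = 17 − 1522/91 = 25/91 ≥ 0, confirming Bessel's inequality. (The deficit equals ||v − Σ <v,e_j> e_j||^2, the squared distance from v to span{e_j}.)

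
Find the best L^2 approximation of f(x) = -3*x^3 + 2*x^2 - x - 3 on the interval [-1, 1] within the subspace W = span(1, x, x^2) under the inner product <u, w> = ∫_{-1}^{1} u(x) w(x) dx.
g(x) = 2*x^2 - 14*x/5 - 3

The best approximation g ∈ W is the orthogonal projection of f onto W. Writing g = a_0 + a_1 x + a_2 x^2, the coefficients solve the normal equations G · a = b where
  G_{ij} = <φ_i, φ_j> and b_i = <f, φ_i>, with φ_0 = 1, φ_1 = x, φ_2 = x^2.
G =
  [2, 0, 2/3]
  [0, 2/3, 0]
  [2/3, 0, 2/5],
b = (-14/3, -28/15, -6/5).
Solving gives a_0 = -3, a_1 = -14/5, a_2 = 2, so
  g(x) = 2*x^2 - 14*x/5 - 3.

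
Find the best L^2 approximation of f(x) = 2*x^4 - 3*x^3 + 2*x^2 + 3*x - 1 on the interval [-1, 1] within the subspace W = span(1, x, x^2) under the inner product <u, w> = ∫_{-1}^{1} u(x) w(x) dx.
g(x) = 26*x^2/7 + 6*x/5 - 41/35

The best approximation g ∈ W is the orthogonal projection of f onto W. Writing g = a_0 + a_1 x + a_2 x^2, the coefficients solve the normal equations G · a = b where
  G_{ij} = <φ_i, φ_j> and b_i = <f, φ_i>, with φ_0 = 1, φ_1 = x, φ_2 = x^2.
G =
  [2, 0, 2/3]
  [0, 2/3, 0]
  [2/3, 0, 2/5],
b = (2/15, 4/5, 74/105).
Solving gives a_0 = -41/35, a_1 = 6/5, a_2 = 26/7, so
  g(x) = 26*x^2/7 + 6*x/5 - 41/35.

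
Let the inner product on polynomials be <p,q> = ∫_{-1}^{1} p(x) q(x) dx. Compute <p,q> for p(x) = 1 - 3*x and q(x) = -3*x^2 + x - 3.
<p,q> = -10

Expand the product: p(x)·q(x) = 9*x^3 - 6*x^2 + 10*x - 3.
∫_{-1}^{1} of each monomial x^k gives [2/(k+1) if k even, 0 if k odd]. Integrating term-by-term (or equivalently evaluating the antiderivative F(x) = 9*x^4/4 - 2*x^3 + 5*x^2 - 3*x at the endpoints):
  F(1) − F(−1) = 9/4 − (49/4) = -10.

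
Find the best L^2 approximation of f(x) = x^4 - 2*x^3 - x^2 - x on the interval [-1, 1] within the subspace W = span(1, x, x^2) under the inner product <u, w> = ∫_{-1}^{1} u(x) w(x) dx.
g(x) = -x^2/7 - 11*x/5 - 3/35

The best approximation g ∈ W is the orthogonal projection of f onto W. Writing g = a_0 + a_1 x + a_2 x^2, the coefficients solve the normal equations G · a = b where
  G_{ij} = <φ_i, φ_j> and b_i = <f, φ_i>, with φ_0 = 1, φ_1 = x, φ_2 = x^2.
G =
  [2, 0, 2/3]
  [0, 2/3, 0]
  [2/3, 0, 2/5],
b = (-4/15, -22/15, -4/35).
Solving gives a_0 = -3/35, a_1 = -11/5, a_2 = -1/7, so
  g(x) = -x^2/7 - 11*x/5 - 3/35.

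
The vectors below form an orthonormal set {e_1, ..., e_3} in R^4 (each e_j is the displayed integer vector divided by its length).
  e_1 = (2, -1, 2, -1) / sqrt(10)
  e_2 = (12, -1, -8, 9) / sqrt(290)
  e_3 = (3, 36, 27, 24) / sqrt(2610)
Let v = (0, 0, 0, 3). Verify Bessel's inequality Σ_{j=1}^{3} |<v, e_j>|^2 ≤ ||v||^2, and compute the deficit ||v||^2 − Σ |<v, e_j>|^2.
Σ |<v, e_j>|^2 = 27/5; ||v||^2 = 9; deficit = 18/5

Write each e_j = u_j / sqrt(<u_j, u_j>) where u_j is the displayed integer vector. Then <v, e_j> = <v, u_j> / sqrt(<u_j, u_j>), so |<v, e_j>|^2 = <v, u_j>^2 / <u_j, u_j>.
Coefficients: <v, e_1> = -3/sqrt(10), <v, e_2> = 27/sqrt(290), <v, e_3> = 72/sqrt(2610).
Square and sum: Σ |<v, e_j>|^2 = 27/5.
Compute ||v||^2 = v·v = 9.
Deficit = 9 − 27/5 = 18/5 ≥ 0, confirming Bessel's inequality. (The deficit equals ||v − Σ <v,e_j> e_j||^2, the squared distance from v to span{e_j}.)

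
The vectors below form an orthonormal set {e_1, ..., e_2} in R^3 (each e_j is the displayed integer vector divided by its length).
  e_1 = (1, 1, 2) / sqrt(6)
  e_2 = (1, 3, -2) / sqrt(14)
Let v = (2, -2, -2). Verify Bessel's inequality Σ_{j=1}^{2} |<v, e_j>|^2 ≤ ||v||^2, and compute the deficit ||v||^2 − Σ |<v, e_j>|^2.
Σ |<v, e_j>|^2 = 8/3; ||v||^2 = 12; deficit = 28/3

Write each e_j = u_j / sqrt(<u_j, u_j>) where u_j is the displayed integer vector. Then <v, e_j> = <v, u_j> / sqrt(<u_j, u_j>), so |<v, e_j>|^2 = <v, u_j>^2 / <u_j, u_j>.
Coefficients: <v, e_1> = -4/sqrt(6), <v, e_2> = 0/sqrt(14).
Square and sum: Σ |<v, e_j>|^2 = 8/3.
Compute ||v||^2 = v·v = 12.
Deficit = 12 − 8/3 = 28/3 ≥ 0, confirming Bessel's inequality. (The deficit equals ||v − Σ <v,e_j> e_j||^2, the squared distance from v to span{e_j}.)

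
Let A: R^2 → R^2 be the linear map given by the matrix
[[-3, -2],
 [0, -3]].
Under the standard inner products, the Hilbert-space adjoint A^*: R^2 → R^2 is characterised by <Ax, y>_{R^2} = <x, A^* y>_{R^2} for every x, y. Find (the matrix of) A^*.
A^* = A^T =
[[-3, 0],
 [-2, -3]]

For real matrices with standard dot products, the defining identity <Ax, y> = <x, A^* y> gives (Ax)^T y = x^T (A^*) y, i.e. x^T A^T y = x^T (A^*) y. Since this holds for all x, y, we must have A^* = A^T. Therefore
A^* =
[[-3, 0],
 [-2, -3]].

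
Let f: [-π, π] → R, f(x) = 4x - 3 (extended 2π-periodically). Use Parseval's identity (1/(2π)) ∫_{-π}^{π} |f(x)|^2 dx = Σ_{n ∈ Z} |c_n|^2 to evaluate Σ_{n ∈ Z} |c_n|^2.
Σ |c_n|^2 = 16π^2/3 + 9

Expand and integrate term by term over [-π, π]:
  ∫ (4x)^2 dx = 16·(2π^3/3); ∫ 2·4·(-3)·x dx = 0 (odd integrand); ∫ (-3)^2 dx = 9·2π.
So (1/(2π)) ∫_{-π}^{π} (4x - 3)^2 dx = 16π^2/3 + 9 = 16π^2/3 + 9.
Parseval ⇒ Σ |c_n|^2 = 16π^2/3 + 9.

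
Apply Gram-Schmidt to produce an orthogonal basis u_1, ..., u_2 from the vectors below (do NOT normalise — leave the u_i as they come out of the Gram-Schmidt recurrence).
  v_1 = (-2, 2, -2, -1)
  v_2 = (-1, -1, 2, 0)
Orthogonal basis:
  u_1 = (-2, 2, -2, -1)
  u_2 = (-21/13, -5/13, 18/13, -4/13)

Apply the Gram-Schmidt recurrence
  u_1 = v_1
  u_i = v_i − Σ_{j<i} ((v_i · u_j) / (u_j · u_j)) · u_j.

Step by step this gives:
  u_1 = (-2, 2, -2, -1)
  u_2 = (-21/13, -5/13, 18/13, -4/13)

Orthogonality check:
  u_2 · u_1 = 0 (should be 0)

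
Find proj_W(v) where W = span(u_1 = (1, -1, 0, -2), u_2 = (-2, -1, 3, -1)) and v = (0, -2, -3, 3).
proj_W(v) = (62/89, 106/89, -168/89, 156/89)

Set up U = [u_1 | ... | u_2] ∈ R^(4×2). The projector onto W = col(U) is P = U (U^T U)^(-1) U^T.
Compute U^T U =
  [6, 1]
  [1, 15],
and U^T v = (-4, -10).
Solve U^T U · c = U^T v for the coefficients: c = (-50/89, -56/89). The projection is proj_W(v) = U c.
Check: (v - proj_W(v)) · u_1 = 0  (should be 0).
Check: (v - proj_W(v)) · u_2 = 0  (should be 0).
Result: proj_W(v) = (62/89, 106/89, -168/89, 156/89).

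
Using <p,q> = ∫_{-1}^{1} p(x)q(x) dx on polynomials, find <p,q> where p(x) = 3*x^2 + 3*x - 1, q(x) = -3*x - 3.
<p,q> = -6

Expand the product: p(x)·q(x) = -9*x^3 - 18*x^2 - 6*x + 3.
∫_{-1}^{1} of each monomial x^k gives [2/(k+1) if k even, 0 if k odd]. Integrating term-by-term (or equivalently evaluating the antiderivative F(x) = -9*x^4/4 - 6*x^3 - 3*x^2 + 3*x at the endpoints):
  F(1) − F(−1) = -33/4 − (-9/4) = -6.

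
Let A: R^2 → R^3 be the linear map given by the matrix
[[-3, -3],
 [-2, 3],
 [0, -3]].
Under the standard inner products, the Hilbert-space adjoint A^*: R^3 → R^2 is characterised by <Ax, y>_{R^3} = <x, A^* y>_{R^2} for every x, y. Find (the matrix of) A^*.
A^* = A^T =
[[-3, -2, 0],
 [-3, 3, -3]]

For real matrices with standard dot products, the defining identity <Ax, y> = <x, A^* y> gives (Ax)^T y = x^T (A^*) y, i.e. x^T A^T y = x^T (A^*) y. Since this holds for all x, y, we must have A^* = A^T. Therefore
A^* =
[[-3, -2, 0],
 [-3, 3, -3]].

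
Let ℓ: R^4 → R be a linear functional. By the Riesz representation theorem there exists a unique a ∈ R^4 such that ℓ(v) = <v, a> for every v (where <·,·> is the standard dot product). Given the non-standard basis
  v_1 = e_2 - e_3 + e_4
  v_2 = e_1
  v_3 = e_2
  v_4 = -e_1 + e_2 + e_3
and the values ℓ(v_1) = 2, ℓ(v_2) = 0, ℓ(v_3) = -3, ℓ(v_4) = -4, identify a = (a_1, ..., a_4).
a = (0, -3, -1, 4)

Write a = (a_1, ..., a_4) in the standard basis. For each basis vector v_i, ℓ(v_i) = <v_i, a> is a linear equation in the a_j's. Collect the n equations into a matrix system V a = ℓ, where row i of V is v_i (expressed in the standard basis). Since V is invertible (lower-triangular with 1s on the diagonal, up to permutation), solve by back-substitution:
  V =
[[0, 1, -1, 1],
 [1, 0, 0, 0],
 [0, 1, 0, 0],
 [-1, 1, 1, 0]]
  V a = (2, 0, -3, -4)
Solving gives a = (0, -3, -1, 4).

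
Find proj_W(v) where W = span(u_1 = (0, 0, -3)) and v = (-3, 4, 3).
proj_W(v) = (0, 0, 3)

Set up U = [u_1 | ... | u_1] ∈ R^(3×1). The projector onto W = col(U) is P = U (U^T U)^(-1) U^T.
Compute U^T U =
  [9],
and U^T v = (-9).
Solve U^T U · c = U^T v for the coefficients: c = (-1). The projection is proj_W(v) = U c.
Check: (v - proj_W(v)) · u_1 = 0  (should be 0).
Result: proj_W(v) = (0, 0, 3).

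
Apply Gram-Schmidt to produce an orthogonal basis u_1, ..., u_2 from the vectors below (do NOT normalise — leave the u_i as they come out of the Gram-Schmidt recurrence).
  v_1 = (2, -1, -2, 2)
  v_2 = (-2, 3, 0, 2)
Orthogonal basis:
  u_1 = (2, -1, -2, 2)
  u_2 = (-20/13, 36/13, -6/13, 32/13)

Apply the Gram-Schmidt recurrence
  u_1 = v_1
  u_i = v_i − Σ_{j<i} ((v_i · u_j) / (u_j · u_j)) · u_j.

Step by step this gives:
  u_1 = (2, -1, -2, 2)
  u_2 = (-20/13, 36/13, -6/13, 32/13)

Orthogonality check:
  u_2 · u_1 = 0 (should be 0)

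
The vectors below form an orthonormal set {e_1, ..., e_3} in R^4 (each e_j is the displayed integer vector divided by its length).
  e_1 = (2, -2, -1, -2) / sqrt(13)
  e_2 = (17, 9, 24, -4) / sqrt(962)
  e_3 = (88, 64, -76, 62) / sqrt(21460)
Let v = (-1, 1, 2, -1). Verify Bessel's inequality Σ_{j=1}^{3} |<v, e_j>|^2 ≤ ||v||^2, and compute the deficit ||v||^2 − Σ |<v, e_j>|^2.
Σ |<v, e_j>|^2 = 853/145; ||v||^2 = 7; deficit = 162/145

Write each e_j = u_j / sqrt(<u_j, u_j>) where u_j is the displayed integer vector. Then <v, e_j> = <v, u_j> / sqrt(<u_j, u_j>), so |<v, e_j>|^2 = <v, u_j>^2 / <u_j, u_j>.
Coefficients: <v, e_1> = -4/sqrt(13), <v, e_2> = 44/sqrt(962), <v, e_3> = -238/sqrt(21460).
Square and sum: Σ |<v, e_j>|^2 = 853/145.
Compute ||v||^2 = v·v = 7.
Deficit = 7 − 853/145 = 162/145 ≥ 0, confirming Bessel's inequality. (The deficit equals ||v − Σ <v,e_j> e_j||^2, the squared distance from v to span{e_j}.)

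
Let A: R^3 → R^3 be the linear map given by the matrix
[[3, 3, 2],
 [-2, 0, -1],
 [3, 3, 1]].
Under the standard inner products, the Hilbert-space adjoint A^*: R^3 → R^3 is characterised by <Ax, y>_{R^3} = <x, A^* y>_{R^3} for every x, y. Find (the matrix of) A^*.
A^* = A^T =
[[3, -2, 3],
 [3, 0, 3],
 [2, -1, 1]]

For real matrices with standard dot products, the defining identity <Ax, y> = <x, A^* y> gives (Ax)^T y = x^T (A^*) y, i.e. x^T A^T y = x^T (A^*) y. Since this holds for all x, y, we must have A^* = A^T. Therefore
A^* =
[[3, -2, 3],
 [3, 0, 3],
 [2, -1, 1]].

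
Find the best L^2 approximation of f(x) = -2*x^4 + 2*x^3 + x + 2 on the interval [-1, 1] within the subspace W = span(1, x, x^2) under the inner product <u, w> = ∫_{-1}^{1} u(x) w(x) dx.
g(x) = -12*x^2/7 + 11*x/5 + 76/35

The best approximation g ∈ W is the orthogonal projection of f onto W. Writing g = a_0 + a_1 x + a_2 x^2, the coefficients solve the normal equations G · a = b where
  G_{ij} = <φ_i, φ_j> and b_i = <f, φ_i>, with φ_0 = 1, φ_1 = x, φ_2 = x^2.
G =
  [2, 0, 2/3]
  [0, 2/3, 0]
  [2/3, 0, 2/5],
b = (16/5, 22/15, 16/21).
Solving gives a_0 = 76/35, a_1 = 11/5, a_2 = -12/7, so
  g(x) = -12*x^2/7 + 11*x/5 + 76/35.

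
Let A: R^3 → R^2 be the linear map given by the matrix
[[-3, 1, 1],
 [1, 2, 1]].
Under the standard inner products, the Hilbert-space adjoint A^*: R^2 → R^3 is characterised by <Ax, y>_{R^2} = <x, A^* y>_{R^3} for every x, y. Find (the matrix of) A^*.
A^* = A^T =
[[-3, 1],
 [1, 2],
 [1, 1]]

For real matrices with standard dot products, the defining identity <Ax, y> = <x, A^* y> gives (Ax)^T y = x^T (A^*) y, i.e. x^T A^T y = x^T (A^*) y. Since this holds for all x, y, we must have A^* = A^T. Therefore
A^* =
[[-3, 1],
 [1, 2],
 [1, 1]].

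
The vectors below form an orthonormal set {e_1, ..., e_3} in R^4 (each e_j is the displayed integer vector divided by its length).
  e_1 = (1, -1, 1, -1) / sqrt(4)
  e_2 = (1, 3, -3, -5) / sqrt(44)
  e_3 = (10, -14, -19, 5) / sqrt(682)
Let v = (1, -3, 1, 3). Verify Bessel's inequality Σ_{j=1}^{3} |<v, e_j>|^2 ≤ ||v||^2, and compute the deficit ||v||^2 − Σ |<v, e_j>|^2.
Σ |<v, e_j>|^2 = 612/31; ||v||^2 = 20; deficit = 8/31

Write each e_j = u_j / sqrt(<u_j, u_j>) where u_j is the displayed integer vector. Then <v, e_j> = <v, u_j> / sqrt(<u_j, u_j>), so |<v, e_j>|^2 = <v, u_j>^2 / <u_j, u_j>.
Coefficients: <v, e_1> = 2/sqrt(4), <v, e_2> = -26/sqrt(44), <v, e_3> = 48/sqrt(682).
Square and sum: Σ |<v, e_j>|^2 = 612/31.
Compute ||v||^2 = v·v = 20.
Deficit = 20 − 612/31 = 8/31 ≥ 0, confirming Bessel's inequality. (The deficit equals ||v − Σ <v,e_j> e_j||^2, the squared distance from v to span{e_j}.)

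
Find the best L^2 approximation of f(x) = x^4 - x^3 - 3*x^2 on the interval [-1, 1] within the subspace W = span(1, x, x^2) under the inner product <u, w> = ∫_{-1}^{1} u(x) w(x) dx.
g(x) = -15*x^2/7 - 3*x/5 - 3/35

The best approximation g ∈ W is the orthogonal projection of f onto W. Writing g = a_0 + a_1 x + a_2 x^2, the coefficients solve the normal equations G · a = b where
  G_{ij} = <φ_i, φ_j> and b_i = <f, φ_i>, with φ_0 = 1, φ_1 = x, φ_2 = x^2.
G =
  [2, 0, 2/3]
  [0, 2/3, 0]
  [2/3, 0, 2/5],
b = (-8/5, -2/5, -32/35).
Solving gives a_0 = -3/35, a_1 = -3/5, a_2 = -15/7, so
  g(x) = -15*x^2/7 - 3*x/5 - 3/35.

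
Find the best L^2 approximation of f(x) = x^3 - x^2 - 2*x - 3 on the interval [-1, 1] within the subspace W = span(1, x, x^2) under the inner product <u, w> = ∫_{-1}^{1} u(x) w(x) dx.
g(x) = -x^2 - 7*x/5 - 3

The best approximation g ∈ W is the orthogonal projection of f onto W. Writing g = a_0 + a_1 x + a_2 x^2, the coefficients solve the normal equations G · a = b where
  G_{ij} = <φ_i, φ_j> and b_i = <f, φ_i>, with φ_0 = 1, φ_1 = x, φ_2 = x^2.
G =
  [2, 0, 2/3]
  [0, 2/3, 0]
  [2/3, 0, 2/5],
b = (-20/3, -14/15, -12/5).
Solving gives a_0 = -3, a_1 = -7/5, a_2 = -1, so
  g(x) = -x^2 - 7*x/5 - 3.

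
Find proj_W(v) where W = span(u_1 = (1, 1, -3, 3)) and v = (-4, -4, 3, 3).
proj_W(v) = (-2/5, -2/5, 6/5, -6/5)

Set up U = [u_1 | ... | u_1] ∈ R^(4×1). The projector onto W = col(U) is P = U (U^T U)^(-1) U^T.
Compute U^T U =
  [20],
and U^T v = (-8).
Solve U^T U · c = U^T v for the coefficients: c = (-2/5). The projection is proj_W(v) = U c.
Check: (v - proj_W(v)) · u_1 = 0  (should be 0).
Result: proj_W(v) = (-2/5, -2/5, 6/5, -6/5).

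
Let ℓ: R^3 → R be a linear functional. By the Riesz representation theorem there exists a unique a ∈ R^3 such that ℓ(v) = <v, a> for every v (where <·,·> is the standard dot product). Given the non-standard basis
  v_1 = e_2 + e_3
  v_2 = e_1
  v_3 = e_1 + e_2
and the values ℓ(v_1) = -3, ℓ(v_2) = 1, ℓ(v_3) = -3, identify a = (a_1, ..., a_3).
a = (1, -4, 1)

Write a = (a_1, ..., a_3) in the standard basis. For each basis vector v_i, ℓ(v_i) = <v_i, a> is a linear equation in the a_j's. Collect the n equations into a matrix system V a = ℓ, where row i of V is v_i (expressed in the standard basis). Since V is invertible (lower-triangular with 1s on the diagonal, up to permutation), solve by back-substitution:
  V =
[[0, 1, 1],
 [1, 0, 0],
 [1, 1, 0]]
  V a = (-3, 1, -3)
Solving gives a = (1, -4, 1).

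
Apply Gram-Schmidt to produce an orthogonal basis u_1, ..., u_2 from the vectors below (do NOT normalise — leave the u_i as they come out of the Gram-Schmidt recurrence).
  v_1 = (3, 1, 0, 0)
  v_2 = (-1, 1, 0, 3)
Orthogonal basis:
  u_1 = (3, 1, 0, 0)
  u_2 = (-2/5, 6/5, 0, 3)

Apply the Gram-Schmidt recurrence
  u_1 = v_1
  u_i = v_i − Σ_{j<i} ((v_i · u_j) / (u_j · u_j)) · u_j.

Step by step this gives:
  u_1 = (3, 1, 0, 0)
  u_2 = (-2/5, 6/5, 0, 3)

Orthogonality check:
  u_2 · u_1 = 0 (should be 0)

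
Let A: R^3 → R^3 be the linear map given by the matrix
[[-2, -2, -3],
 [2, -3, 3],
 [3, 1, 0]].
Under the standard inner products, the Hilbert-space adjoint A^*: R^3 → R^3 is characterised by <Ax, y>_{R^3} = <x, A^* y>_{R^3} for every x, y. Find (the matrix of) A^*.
A^* = A^T =
[[-2, 2, 3],
 [-2, -3, 1],
 [-3, 3, 0]]

For real matrices with standard dot products, the defining identity <Ax, y> = <x, A^* y> gives (Ax)^T y = x^T (A^*) y, i.e. x^T A^T y = x^T (A^*) y. Since this holds for all x, y, we must have A^* = A^T. Therefore
A^* =
[[-2, 2, 3],
 [-2, -3, 1],
 [-3, 3, 0]].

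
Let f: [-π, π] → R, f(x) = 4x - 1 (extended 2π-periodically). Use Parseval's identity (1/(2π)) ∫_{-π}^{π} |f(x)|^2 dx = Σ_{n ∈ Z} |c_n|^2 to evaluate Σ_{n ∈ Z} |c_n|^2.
Σ |c_n|^2 = 16π^2/3 + 1

Expand and integrate term by term over [-π, π]:
  ∫ (4x)^2 dx = 16·(2π^3/3); ∫ 2·4·(-1)·x dx = 0 (odd integrand); ∫ (-1)^2 dx = 1·2π.
So (1/(2π)) ∫_{-π}^{π} (4x - 1)^2 dx = 16π^2/3 + 1 = 16π^2/3 + 1.
Parseval ⇒ Σ |c_n|^2 = 16π^2/3 + 1.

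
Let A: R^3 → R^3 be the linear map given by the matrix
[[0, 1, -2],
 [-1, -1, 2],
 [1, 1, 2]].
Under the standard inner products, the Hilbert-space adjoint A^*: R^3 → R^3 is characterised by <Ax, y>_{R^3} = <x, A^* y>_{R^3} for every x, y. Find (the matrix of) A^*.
A^* = A^T =
[[0, -1, 1],
 [1, -1, 1],
 [-2, 2, 2]]

For real matrices with standard dot products, the defining identity <Ax, y> = <x, A^* y> gives (Ax)^T y = x^T (A^*) y, i.e. x^T A^T y = x^T (A^*) y. Since this holds for all x, y, we must have A^* = A^T. Therefore
A^* =
[[0, -1, 1],
 [1, -1, 1],
 [-2, 2, 2]].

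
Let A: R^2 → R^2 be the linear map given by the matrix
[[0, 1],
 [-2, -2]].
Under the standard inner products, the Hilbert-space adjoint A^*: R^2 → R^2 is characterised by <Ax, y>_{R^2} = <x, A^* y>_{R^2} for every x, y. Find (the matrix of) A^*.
A^* = A^T =
[[0, -2],
 [1, -2]]

For real matrices with standard dot products, the defining identity <Ax, y> = <x, A^* y> gives (Ax)^T y = x^T (A^*) y, i.e. x^T A^T y = x^T (A^*) y. Since this holds for all x, y, we must have A^* = A^T. Therefore
A^* =
[[0, -2],
 [1, -2]].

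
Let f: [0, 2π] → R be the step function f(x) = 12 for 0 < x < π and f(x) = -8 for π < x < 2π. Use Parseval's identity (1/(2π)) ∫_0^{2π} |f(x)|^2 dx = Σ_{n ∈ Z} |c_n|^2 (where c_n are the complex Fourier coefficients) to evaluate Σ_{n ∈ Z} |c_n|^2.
Σ |c_n|^2 = 104

Parseval equates the L^2 energy of f (normalised by 1/(2π)) with the ℓ^2 sum of its Fourier coefficients: (1/(2π)) ∫_0^{2π} |f|^2 = Σ |c_n|^2.
Compute the left side: (1/(2π)) [∫_0^π 12^2 dx + ∫_π^{2π} (-8)^2 dx] = (1/(2π)) · (144π + 64π) = (144 + 64)/2 = 104.
So Σ_{n ∈ Z} |c_n|^2 = 104.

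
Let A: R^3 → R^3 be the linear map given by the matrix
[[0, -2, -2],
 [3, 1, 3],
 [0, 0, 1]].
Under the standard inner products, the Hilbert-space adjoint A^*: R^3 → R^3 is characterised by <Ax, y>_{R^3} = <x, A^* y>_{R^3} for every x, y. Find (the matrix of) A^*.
A^* = A^T =
[[0, 3, 0],
 [-2, 1, 0],
 [-2, 3, 1]]

For real matrices with standard dot products, the defining identity <Ax, y> = <x, A^* y> gives (Ax)^T y = x^T (A^*) y, i.e. x^T A^T y = x^T (A^*) y. Since this holds for all x, y, we must have A^* = A^T. Therefore
A^* =
[[0, 3, 0],
 [-2, 1, 0],
 [-2, 3, 1]].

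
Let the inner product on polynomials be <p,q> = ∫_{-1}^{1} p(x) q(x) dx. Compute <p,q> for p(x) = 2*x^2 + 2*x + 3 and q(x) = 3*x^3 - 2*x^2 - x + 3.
<p,q> = 262/15

Expand the product: p(x)·q(x) = 6*x^5 + 2*x^4 + 3*x^3 - 2*x^2 + 3*x + 9.
∫_{-1}^{1} of each monomial x^k gives [2/(k+1) if k even, 0 if k odd]. Integrating term-by-term (or equivalently evaluating the antiderivative F(x) = x^6 + 2*x^5/5 + 3*x^4/4 - 2*x^3/3 + 3*x^2/2 + 9*x at the endpoints):
  F(1) − F(−1) = 719/60 − (-329/60) = 262/15.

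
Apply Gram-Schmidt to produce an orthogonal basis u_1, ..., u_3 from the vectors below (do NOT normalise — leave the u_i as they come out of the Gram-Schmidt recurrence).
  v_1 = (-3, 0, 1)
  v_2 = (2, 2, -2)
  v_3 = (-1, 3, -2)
Orthogonal basis:
  u_1 = (-3, 0, 1)
  u_2 = (-2/5, 2, -6/5)
  u_3 = (-1/14, -1/7, -3/14)

Apply the Gram-Schmidt recurrence
  u_1 = v_1
  u_i = v_i − Σ_{j<i} ((v_i · u_j) / (u_j · u_j)) · u_j.

Step by step this gives:
  u_1 = (-3, 0, 1)
  u_2 = (-2/5, 2, -6/5)
  u_3 = (-1/14, -1/7, -3/14)

Orthogonality check:
  u_2 · u_1 = 0 (should be 0)
  u_3 · u_1 = 0 (should be 0)
  u_3 · u_2 = 0 (should be 0)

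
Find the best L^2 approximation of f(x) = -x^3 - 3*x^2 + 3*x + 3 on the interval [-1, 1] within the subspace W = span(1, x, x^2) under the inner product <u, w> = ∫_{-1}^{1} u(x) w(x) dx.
g(x) = -3*x^2 + 12*x/5 + 3

The best approximation g ∈ W is the orthogonal projection of f onto W. Writing g = a_0 + a_1 x + a_2 x^2, the coefficients solve the normal equations G · a = b where
  G_{ij} = <φ_i, φ_j> and b_i = <f, φ_i>, with φ_0 = 1, φ_1 = x, φ_2 = x^2.
G =
  [2, 0, 2/3]
  [0, 2/3, 0]
  [2/3, 0, 2/5],
b = (4, 8/5, 4/5).
Solving gives a_0 = 3, a_1 = 12/5, a_2 = -3, so
  g(x) = -3*x^2 + 12*x/5 + 3.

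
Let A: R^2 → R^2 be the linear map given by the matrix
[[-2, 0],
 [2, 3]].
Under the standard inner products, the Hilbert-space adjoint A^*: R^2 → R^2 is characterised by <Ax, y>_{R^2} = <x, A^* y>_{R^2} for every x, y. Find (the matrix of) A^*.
A^* = A^T =
[[-2, 2],
 [0, 3]]

For real matrices with standard dot products, the defining identity <Ax, y> = <x, A^* y> gives (Ax)^T y = x^T (A^*) y, i.e. x^T A^T y = x^T (A^*) y. Since this holds for all x, y, we must have A^* = A^T. Therefore
A^* =
[[-2, 2],
 [0, 3]].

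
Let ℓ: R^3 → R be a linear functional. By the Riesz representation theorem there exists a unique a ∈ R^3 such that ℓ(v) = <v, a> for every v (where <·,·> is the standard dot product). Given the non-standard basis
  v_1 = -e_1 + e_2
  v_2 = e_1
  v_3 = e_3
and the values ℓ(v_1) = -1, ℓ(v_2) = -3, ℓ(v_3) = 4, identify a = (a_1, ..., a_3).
a = (-3, -4, 4)

Write a = (a_1, ..., a_3) in the standard basis. For each basis vector v_i, ℓ(v_i) = <v_i, a> is a linear equation in the a_j's. Collect the n equations into a matrix system V a = ℓ, where row i of V is v_i (expressed in the standard basis). Since V is invertible (lower-triangular with 1s on the diagonal, up to permutation), solve by back-substitution:
  V =
[[-1, 1, 0],
 [1, 0, 0],
 [0, 0, 1]]
  V a = (-1, -3, 4)
Solving gives a = (-3, -4, 4).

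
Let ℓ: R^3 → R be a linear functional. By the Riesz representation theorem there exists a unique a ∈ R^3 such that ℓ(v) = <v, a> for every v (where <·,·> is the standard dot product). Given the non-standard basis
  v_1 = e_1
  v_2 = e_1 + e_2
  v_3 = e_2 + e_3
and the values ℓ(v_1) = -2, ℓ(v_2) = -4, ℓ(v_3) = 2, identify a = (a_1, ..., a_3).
a = (-2, -2, 4)

Write a = (a_1, ..., a_3) in the standard basis. For each basis vector v_i, ℓ(v_i) = <v_i, a> is a linear equation in the a_j's. Collect the n equations into a matrix system V a = ℓ, where row i of V is v_i (expressed in the standard basis). Since V is invertible (lower-triangular with 1s on the diagonal, up to permutation), solve by back-substitution:
  V =
[[1, 0, 0],
 [1, 1, 0],
 [0, 1, 1]]
  V a = (-2, -4, 2)
Solving gives a = (-2, -2, 4).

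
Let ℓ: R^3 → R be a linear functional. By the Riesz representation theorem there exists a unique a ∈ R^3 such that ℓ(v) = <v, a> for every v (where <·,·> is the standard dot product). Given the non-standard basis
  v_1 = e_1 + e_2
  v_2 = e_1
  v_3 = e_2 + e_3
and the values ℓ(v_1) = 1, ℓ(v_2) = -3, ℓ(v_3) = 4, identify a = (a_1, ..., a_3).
a = (-3, 4, 0)

Write a = (a_1, ..., a_3) in the standard basis. For each basis vector v_i, ℓ(v_i) = <v_i, a> is a linear equation in the a_j's. Collect the n equations into a matrix system V a = ℓ, where row i of V is v_i (expressed in the standard basis). Since V is invertible (lower-triangular with 1s on the diagonal, up to permutation), solve by back-substitution:
  V =
[[1, 1, 0],
 [1, 0, 0],
 [0, 1, 1]]
  V a = (1, -3, 4)
Solving gives a = (-3, 4, 0).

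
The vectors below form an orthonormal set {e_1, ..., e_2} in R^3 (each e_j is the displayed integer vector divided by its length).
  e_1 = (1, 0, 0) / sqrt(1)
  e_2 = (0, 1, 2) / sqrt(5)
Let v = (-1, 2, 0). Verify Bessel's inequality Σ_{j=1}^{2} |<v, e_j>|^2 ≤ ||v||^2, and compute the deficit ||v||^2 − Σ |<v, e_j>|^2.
Σ |<v, e_j>|^2 = 9/5; ||v||^2 = 5; deficit = 16/5

Write each e_j = u_j / sqrt(<u_j, u_j>) where u_j is the displayed integer vector. Then <v, e_j> = <v, u_j> / sqrt(<u_j, u_j>), so |<v, e_j>|^2 = <v, u_j>^2 / <u_j, u_j>.
Coefficients: <v, e_1> = -1/sqrt(1), <v, e_2> = 2/sqrt(5).
Square and sum: Σ |<v, e_j>|^2 = 9/5.
Compute ||v||^2 = v·v = 5.
Deficit = 5 − 9/5 = 16/5 ≥ 0, confirming Bessel's inequality. (The deficit equals ||v − Σ <v,e_j> e_j||^2, the squared distance from v to span{e_j}.)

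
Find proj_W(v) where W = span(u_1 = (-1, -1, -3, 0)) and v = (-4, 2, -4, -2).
proj_W(v) = (-14/11, -14/11, -42/11, 0)

Set up U = [u_1 | ... | u_1] ∈ R^(4×1). The projector onto W = col(U) is P = U (U^T U)^(-1) U^T.
Compute U^T U =
  [11],
and U^T v = (14).
Solve U^T U · c = U^T v for the coefficients: c = (14/11). The projection is proj_W(v) = U c.
Check: (v - proj_W(v)) · u_1 = 0  (should be 0).
Result: proj_W(v) = (-14/11, -14/11, -42/11, 0).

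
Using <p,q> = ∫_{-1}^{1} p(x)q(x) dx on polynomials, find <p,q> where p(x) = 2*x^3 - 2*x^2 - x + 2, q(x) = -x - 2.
<p,q> = -82/15

Expand the product: p(x)·q(x) = -2*x^4 - 2*x^3 + 5*x^2 - 4.
∫_{-1}^{1} of each monomial x^k gives [2/(k+1) if k even, 0 if k odd]. Integrating term-by-term (or equivalently evaluating the antiderivative F(x) = -2*x^5/5 - x^4/2 + 5*x^3/3 - 4*x at the endpoints):
  F(1) − F(−1) = -97/30 − (67/30) = -82/15.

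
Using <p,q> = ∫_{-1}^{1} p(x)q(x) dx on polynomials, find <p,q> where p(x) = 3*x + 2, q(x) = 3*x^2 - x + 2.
<p,q> = 10

Expand the product: p(x)·q(x) = 9*x^3 + 3*x^2 + 4*x + 4.
∫_{-1}^{1} of each monomial x^k gives [2/(k+1) if k even, 0 if k odd]. Integrating term-by-term (or equivalently evaluating the antiderivative F(x) = 9*x^4/4 + x^3 + 2*x^2 + 4*x at the endpoints):
  F(1) − F(−1) = 37/4 − (-3/4) = 10.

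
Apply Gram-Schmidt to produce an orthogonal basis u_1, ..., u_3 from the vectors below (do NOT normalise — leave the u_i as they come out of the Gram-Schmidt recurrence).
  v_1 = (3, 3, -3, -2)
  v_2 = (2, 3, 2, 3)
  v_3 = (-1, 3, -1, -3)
Orthogonal basis:
  u_1 = (3, 3, -3, -2)
  u_2 = (53/31, 84/31, 71/31, 99/31)
  u_3 = (-1665/797, 1692/797, 747/797, -1080/797)

Apply the Gram-Schmidt recurrence
  u_1 = v_1
  u_i = v_i − Σ_{j<i} ((v_i · u_j) / (u_j · u_j)) · u_j.

Step by step this gives:
  u_1 = (3, 3, -3, -2)
  u_2 = (53/31, 84/31, 71/31, 99/31)
  u_3 = (-1665/797, 1692/797, 747/797, -1080/797)

Orthogonality check:
  u_2 · u_1 = 0 (should be 0)
  u_3 · u_1 = 0 (should be 0)
  u_3 · u_2 = 0 (should be 0)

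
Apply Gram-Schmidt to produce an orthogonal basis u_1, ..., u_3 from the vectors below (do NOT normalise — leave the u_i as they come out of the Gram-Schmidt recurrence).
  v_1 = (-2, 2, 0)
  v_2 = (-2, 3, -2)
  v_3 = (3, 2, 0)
Orthogonal basis:
  u_1 = (-2, 2, 0)
  u_2 = (1/2, 1/2, -2)
  u_3 = (20/9, 20/9, 10/9)

Apply the Gram-Schmidt recurrence
  u_1 = v_1
  u_i = v_i − Σ_{j<i} ((v_i · u_j) / (u_j · u_j)) · u_j.

Step by step this gives:
  u_1 = (-2, 2, 0)
  u_2 = (1/2, 1/2, -2)
  u_3 = (20/9, 20/9, 10/9)

Orthogonality check:
  u_2 · u_1 = 0 (should be 0)
  u_3 · u_1 = 0 (should be 0)
  u_3 · u_2 = 0 (should be 0)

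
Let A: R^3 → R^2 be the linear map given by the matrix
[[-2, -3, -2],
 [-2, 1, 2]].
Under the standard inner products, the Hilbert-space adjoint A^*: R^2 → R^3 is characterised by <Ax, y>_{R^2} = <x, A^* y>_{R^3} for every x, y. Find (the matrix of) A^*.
A^* = A^T =
[[-2, -2],
 [-3, 1],
 [-2, 2]]

For real matrices with standard dot products, the defining identity <Ax, y> = <x, A^* y> gives (Ax)^T y = x^T (A^*) y, i.e. x^T A^T y = x^T (A^*) y. Since this holds for all x, y, we must have A^* = A^T. Therefore
A^* =
[[-2, -2],
 [-3, 1],
 [-2, 2]].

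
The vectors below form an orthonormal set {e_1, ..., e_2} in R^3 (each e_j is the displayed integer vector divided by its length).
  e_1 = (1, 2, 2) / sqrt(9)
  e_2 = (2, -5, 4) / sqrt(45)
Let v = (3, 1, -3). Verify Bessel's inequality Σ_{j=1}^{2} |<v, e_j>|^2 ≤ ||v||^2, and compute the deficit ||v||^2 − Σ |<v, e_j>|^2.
Σ |<v, e_j>|^2 = 14/5; ||v||^2 = 19; deficit = 81/5

Write each e_j = u_j / sqrt(<u_j, u_j>) where u_j is the displayed integer vector. Then <v, e_j> = <v, u_j> / sqrt(<u_j, u_j>), so |<v, e_j>|^2 = <v, u_j>^2 / <u_j, u_j>.
Coefficients: <v, e_1> = -1/sqrt(9), <v, e_2> = -11/sqrt(45).
Square and sum: Σ |<v, e_j>|^2 = 14/5.
Compute ||v||^2 = v·v = 19.
Deficit = 19 − 14/5 = 81/5 ≥ 0, confirming Bessel's inequality. (The deficit equals ||v − Σ <v,e_j> e_j||^2, the squared distance from v to span{e_j}.)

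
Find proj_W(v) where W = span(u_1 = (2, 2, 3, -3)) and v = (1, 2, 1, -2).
proj_W(v) = (15/13, 15/13, 45/26, -45/26)

Set up U = [u_1 | ... | u_1] ∈ R^(4×1). The projector onto W = col(U) is P = U (U^T U)^(-1) U^T.
Compute U^T U =
  [26],
and U^T v = (15).
Solve U^T U · c = U^T v for the coefficients: c = (15/26). The projection is proj_W(v) = U c.
Check: (v - proj_W(v)) · u_1 = 0  (should be 0).
Result: proj_W(v) = (15/13, 15/13, 45/26, -45/26).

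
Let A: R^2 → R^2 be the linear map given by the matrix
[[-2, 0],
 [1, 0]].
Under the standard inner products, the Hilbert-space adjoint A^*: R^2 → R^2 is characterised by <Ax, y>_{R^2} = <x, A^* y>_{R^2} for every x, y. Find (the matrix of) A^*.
A^* = A^T =
[[-2, 1],
 [0, 0]]

For real matrices with standard dot products, the defining identity <Ax, y> = <x, A^* y> gives (Ax)^T y = x^T (A^*) y, i.e. x^T A^T y = x^T (A^*) y. Since this holds for all x, y, we must have A^* = A^T. Therefore
A^* =
[[-2, 1],
 [0, 0]].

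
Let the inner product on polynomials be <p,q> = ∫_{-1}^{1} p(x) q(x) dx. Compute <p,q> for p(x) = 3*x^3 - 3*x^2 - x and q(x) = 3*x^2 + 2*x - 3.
<p,q> = 52/15

Expand the product: p(x)·q(x) = 9*x^5 - 3*x^4 - 18*x^3 + 7*x^2 + 3*x.
∫_{-1}^{1} of each monomial x^k gives [2/(k+1) if k even, 0 if k odd]. Integrating term-by-term (or equivalently evaluating the antiderivative F(x) = 3*x^6/2 - 3*x^5/5 - 9*x^4/2 + 7*x^3/3 + 3*x^2/2 at the endpoints):
  F(1) − F(−1) = 7/30 − (-97/30) = 52/15.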